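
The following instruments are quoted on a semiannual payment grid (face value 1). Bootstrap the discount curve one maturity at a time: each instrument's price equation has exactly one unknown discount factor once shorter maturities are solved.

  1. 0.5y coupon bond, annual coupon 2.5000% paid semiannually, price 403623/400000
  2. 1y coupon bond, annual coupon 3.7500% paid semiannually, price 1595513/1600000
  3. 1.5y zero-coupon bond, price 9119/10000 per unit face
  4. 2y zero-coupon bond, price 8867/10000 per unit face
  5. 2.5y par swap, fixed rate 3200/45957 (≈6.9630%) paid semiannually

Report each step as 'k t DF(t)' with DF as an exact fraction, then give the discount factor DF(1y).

1 1/2 4983/5000
2 1 1921/2000
3 3/2 9119/10000
4 2 8867/10000
5 5/2 21/25
DF(1y) = 1921/2000 ≈ 0.960500

step 1 [0.5y] bond c/2=1/80: DF=(403623/400000 − 1/80·(0))/(1+1/80) = 4983/5000 ≈ 0.996600
step 2 [1y] bond c/2=3/160: DF=(1595513/1600000 − 3/160·(0.996600))/(1+3/160) = 1921/2000 ≈ 0.960500
step 3 [1.5y] zero: DF = P = 9119/10000 ≈ 0.911900
step 4 [2y] zero: DF = P = 8867/10000 ≈ 0.886700
step 5 [2.5y] swap r/2=1600/45957: DF=(1 − 1600/45957·(0.996600+0.960500+0.911900+0.886700))/(1+1600/45957) = 21/25 ≈ 0.840000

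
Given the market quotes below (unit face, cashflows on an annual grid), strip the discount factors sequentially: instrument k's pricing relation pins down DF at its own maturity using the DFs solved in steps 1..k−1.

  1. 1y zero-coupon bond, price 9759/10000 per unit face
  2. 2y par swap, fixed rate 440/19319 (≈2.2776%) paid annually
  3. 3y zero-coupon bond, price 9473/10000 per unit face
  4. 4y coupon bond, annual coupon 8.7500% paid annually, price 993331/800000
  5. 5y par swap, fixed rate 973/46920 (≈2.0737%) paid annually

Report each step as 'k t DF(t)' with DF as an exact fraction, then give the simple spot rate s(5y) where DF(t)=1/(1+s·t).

step 1 [1y] zero: DF = P = 9759/10000 ≈ 0.975900
step 2 [2y] swap r/1=440/19319: DF=(1 − 440/19319·(0.975900))/(1+440/19319) = 239/250 ≈ 0.956000
step 3 [3y] zero: DF = P = 9473/10000 ≈ 0.947300
step 4 [4y] bond c/1=7/80: DF=(993331/800000 − 7/80·(0.975900+0.956000+0.947300))/(1+7/80) = 9101/10000 ≈ 0.910100
step 5 [5y] swap r/1=973/46920: DF=(1 − 973/46920·(0.975900+0.956000+0.947300+0.910100))/(1+973/46920) = 9027/10000 ≈ 0.902700

1 1 9759/10000
2 2 239/250
3 3 9473/10000
4 4 9101/10000
5 5 9027/10000
s(5y) = (1/(9027/10000) − 1)/(5) = 973/45135 ≈ 2.1558%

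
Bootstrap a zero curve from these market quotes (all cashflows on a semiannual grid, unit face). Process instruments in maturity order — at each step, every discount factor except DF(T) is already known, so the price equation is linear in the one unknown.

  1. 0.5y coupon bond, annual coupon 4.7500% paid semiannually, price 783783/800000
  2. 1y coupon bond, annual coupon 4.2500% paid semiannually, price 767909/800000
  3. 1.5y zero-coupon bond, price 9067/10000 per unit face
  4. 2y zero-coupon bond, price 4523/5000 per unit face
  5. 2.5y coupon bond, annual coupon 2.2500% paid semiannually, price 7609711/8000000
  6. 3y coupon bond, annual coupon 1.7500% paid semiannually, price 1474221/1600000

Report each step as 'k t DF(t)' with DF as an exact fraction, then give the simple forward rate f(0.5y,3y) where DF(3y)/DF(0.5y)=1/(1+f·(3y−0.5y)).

1 1/2 957/1000
2 1 23/25
3 3/2 9067/10000
4 2 4523/5000
5 5/2 2249/2500
6 3 546/625
f(0.5y,3y) = ((957/1000)/(546/625) − 1)/(5/2) = 139/3640 ≈ 3.8187%

step 1 [0.5y] bond c/2=19/800: DF=(783783/800000 − 19/800·(0))/(1+19/800) = 957/1000 ≈ 0.957000
step 2 [1y] bond c/2=17/800: DF=(767909/800000 − 17/800·(0.957000))/(1+17/800) = 23/25 ≈ 0.920000
step 3 [1.5y] zero: DF = P = 9067/10000 ≈ 0.906700
step 4 [2y] zero: DF = P = 4523/5000 ≈ 0.904600
step 5 [2.5y] bond c/2=9/800: DF=(7609711/8000000 − 9/800·(0.957000+0.920000+0.906700+0.904600))/(1+9/800) = 2249/2500 ≈ 0.899600
step 6 [3y] bond c/2=7/800: DF=(1474221/1600000 − 7/800·(0.957000+0.920000+0.906700+0.904600+0.899600))/(1+7/800) = 546/625 ≈ 0.873600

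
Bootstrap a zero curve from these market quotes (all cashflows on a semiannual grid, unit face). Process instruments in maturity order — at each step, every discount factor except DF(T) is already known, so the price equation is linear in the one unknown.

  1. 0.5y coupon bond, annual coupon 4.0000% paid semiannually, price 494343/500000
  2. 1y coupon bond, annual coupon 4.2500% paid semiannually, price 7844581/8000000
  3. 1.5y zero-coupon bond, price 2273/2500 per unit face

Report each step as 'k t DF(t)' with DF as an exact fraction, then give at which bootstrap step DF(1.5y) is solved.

1 1/2 9693/10000
2 1 47/50
3 3/2 2273/2500
DF(1.5y) is solved at step 3

step 1 [0.5y] bond c/2=1/50: DF=(494343/500000 − 1/50·(0))/(1+1/50) = 9693/10000 ≈ 0.969300
step 2 [1y] bond c/2=17/800: DF=(7844581/8000000 − 17/800·(0.969300))/(1+17/800) = 47/50 ≈ 0.940000
step 3 [1.5y] zero: DF = P = 2273/2500 ≈ 0.909200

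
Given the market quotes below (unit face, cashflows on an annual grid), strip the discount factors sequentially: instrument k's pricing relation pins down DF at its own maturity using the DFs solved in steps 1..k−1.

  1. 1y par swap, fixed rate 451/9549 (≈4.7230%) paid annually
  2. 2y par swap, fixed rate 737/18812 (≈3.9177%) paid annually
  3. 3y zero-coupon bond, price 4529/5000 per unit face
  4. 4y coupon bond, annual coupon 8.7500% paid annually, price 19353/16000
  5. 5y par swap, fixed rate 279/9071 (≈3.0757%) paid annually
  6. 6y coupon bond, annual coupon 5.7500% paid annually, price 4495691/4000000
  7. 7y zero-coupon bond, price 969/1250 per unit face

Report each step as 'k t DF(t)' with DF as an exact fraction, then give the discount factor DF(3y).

step 1 [1y] swap r/1=451/9549: DF=(1 − 451/9549·(0))/(1+451/9549) = 9549/10000 ≈ 0.954900
step 2 [2y] swap r/1=737/18812: DF=(1 − 737/18812·(0.954900))/(1+737/18812) = 9263/10000 ≈ 0.926300
step 3 [3y] zero: DF = P = 4529/5000 ≈ 0.905800
step 4 [4y] bond c/1=7/80: DF=(19353/16000 − 7/80·(0.954900+0.926300+0.905800))/(1+7/80) = 111/125 ≈ 0.888000
step 5 [5y] swap r/1=279/9071: DF=(1 − 279/9071·(0.954900+0.926300+0.905800+0.888000))/(1+279/9071) = 1721/2000 ≈ 0.860500
step 6 [6y] bond c/1=23/400: DF=(4495691/4000000 − 23/400·(0.954900+0.926300+0.905800+0.888000+0.860500))/(1+23/400) = 4081/5000 ≈ 0.816200
step 7 [7y] zero: DF = P = 969/1250 ≈ 0.775200

1 1 9549/10000
2 2 9263/10000
3 3 4529/5000
4 4 111/125
5 5 1721/2000
6 6 4081/5000
7 7 969/1250
DF(3y) = 4529/5000 ≈ 0.905800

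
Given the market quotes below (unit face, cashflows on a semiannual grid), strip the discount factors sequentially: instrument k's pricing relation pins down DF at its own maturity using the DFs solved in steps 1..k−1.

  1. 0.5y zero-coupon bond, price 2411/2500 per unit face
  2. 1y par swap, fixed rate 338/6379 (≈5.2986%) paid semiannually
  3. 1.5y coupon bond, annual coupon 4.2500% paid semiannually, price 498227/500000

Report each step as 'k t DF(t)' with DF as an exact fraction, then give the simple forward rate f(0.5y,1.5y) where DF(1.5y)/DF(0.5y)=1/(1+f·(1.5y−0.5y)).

1 1/2 2411/2500
2 1 9493/10000
3 3/2 9359/10000
f(0.5y,1.5y) = ((2411/2500)/(9359/10000) − 1)/(1) = 285/9359 ≈ 3.0452%

step 1 [0.5y] zero: DF = P = 2411/2500 ≈ 0.964400
step 2 [1y] swap r/2=169/6379: DF=(1 − 169/6379·(0.964400))/(1+169/6379) = 9493/10000 ≈ 0.949300
step 3 [1.5y] bond c/2=17/800: DF=(498227/500000 − 17/800·(0.964400+0.949300))/(1+17/800) = 9359/10000 ≈ 0.935900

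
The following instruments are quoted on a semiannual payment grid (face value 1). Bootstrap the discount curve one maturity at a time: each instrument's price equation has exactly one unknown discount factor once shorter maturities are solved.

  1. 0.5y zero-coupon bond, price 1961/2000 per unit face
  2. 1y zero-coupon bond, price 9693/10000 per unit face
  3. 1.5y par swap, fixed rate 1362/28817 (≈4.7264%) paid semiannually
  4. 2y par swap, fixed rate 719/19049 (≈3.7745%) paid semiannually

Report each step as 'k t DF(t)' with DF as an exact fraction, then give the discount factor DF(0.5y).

1 1/2 1961/2000
2 1 9693/10000
3 3/2 9319/10000
4 2 9281/10000
DF(0.5y) = 1961/2000 ≈ 0.980500

step 1 [0.5y] zero: DF = P = 1961/2000 ≈ 0.980500
step 2 [1y] zero: DF = P = 9693/10000 ≈ 0.969300
step 3 [1.5y] swap r/2=681/28817: DF=(1 − 681/28817·(0.980500+0.969300))/(1+681/28817) = 9319/10000 ≈ 0.931900
step 4 [2y] swap r/2=719/38098: DF=(1 − 719/38098·(0.980500+0.969300+0.931900))/(1+719/38098) = 9281/10000 ≈ 0.928100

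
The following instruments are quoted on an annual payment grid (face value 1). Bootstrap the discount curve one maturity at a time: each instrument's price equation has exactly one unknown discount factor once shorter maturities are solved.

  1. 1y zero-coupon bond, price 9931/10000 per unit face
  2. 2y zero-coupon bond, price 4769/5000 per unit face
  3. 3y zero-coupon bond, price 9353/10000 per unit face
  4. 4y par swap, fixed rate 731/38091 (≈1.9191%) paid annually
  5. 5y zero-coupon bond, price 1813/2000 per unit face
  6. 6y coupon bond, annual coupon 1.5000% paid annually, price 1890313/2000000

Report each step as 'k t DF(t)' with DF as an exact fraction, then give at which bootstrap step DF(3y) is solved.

1 1 9931/10000
2 2 4769/5000
3 3 9353/10000
4 4 9269/10000
5 5 1813/2000
6 6 1723/2000
DF(3y) is solved at step 3

step 1 [1y] zero: DF = P = 9931/10000 ≈ 0.993100
step 2 [2y] zero: DF = P = 4769/5000 ≈ 0.953800
step 3 [3y] zero: DF = P = 9353/10000 ≈ 0.935300
step 4 [4y] swap r/1=731/38091: DF=(1 − 731/38091·(0.993100+0.953800+0.935300))/(1+731/38091) = 9269/10000 ≈ 0.926900
step 5 [5y] zero: DF = P = 1813/2000 ≈ 0.906500
step 6 [6y] bond c/1=3/200: DF=(1890313/2000000 − 3/200·(0.993100+0.953800+0.935300+0.926900+0.906500))/(1+3/200) = 1723/2000 ≈ 0.861500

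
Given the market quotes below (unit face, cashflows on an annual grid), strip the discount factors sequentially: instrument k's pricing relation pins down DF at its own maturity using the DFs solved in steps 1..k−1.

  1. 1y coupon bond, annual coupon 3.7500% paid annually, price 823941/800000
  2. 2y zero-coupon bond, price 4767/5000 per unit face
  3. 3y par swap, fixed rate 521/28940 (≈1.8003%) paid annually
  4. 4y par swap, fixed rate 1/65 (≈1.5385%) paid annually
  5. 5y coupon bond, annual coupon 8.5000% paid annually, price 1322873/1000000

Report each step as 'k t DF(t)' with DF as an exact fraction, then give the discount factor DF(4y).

1 1 9927/10000
2 2 4767/5000
3 3 9479/10000
4 4 941/1000
5 5 2297/2500
DF(4y) = 941/1000 ≈ 0.941000

step 1 [1y] bond c/1=3/80: DF=(823941/800000 − 3/80·(0))/(1+3/80) = 9927/10000 ≈ 0.992700
step 2 [2y] zero: DF = P = 4767/5000 ≈ 0.953400
step 3 [3y] swap r/1=521/28940: DF=(1 − 521/28940·(0.992700+0.953400))/(1+521/28940) = 9479/10000 ≈ 0.947900
step 4 [4y] swap r/1=1/65: DF=(1 − 1/65·(0.992700+0.953400+0.947900))/(1+1/65) = 941/1000 ≈ 0.941000
step 5 [5y] bond c/1=17/200: DF=(1322873/1000000 − 17/200·(0.992700+0.953400+0.947900+0.941000))/(1+17/200) = 2297/2500 ≈ 0.918800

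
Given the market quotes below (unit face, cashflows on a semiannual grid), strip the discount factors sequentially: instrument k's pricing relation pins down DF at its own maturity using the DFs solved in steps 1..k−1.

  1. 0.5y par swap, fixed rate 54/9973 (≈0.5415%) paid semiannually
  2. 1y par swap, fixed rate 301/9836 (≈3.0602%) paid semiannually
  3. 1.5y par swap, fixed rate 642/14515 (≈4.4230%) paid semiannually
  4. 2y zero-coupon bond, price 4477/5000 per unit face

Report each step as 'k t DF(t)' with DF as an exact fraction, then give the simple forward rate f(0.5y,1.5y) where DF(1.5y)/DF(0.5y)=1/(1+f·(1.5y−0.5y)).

step 1 [0.5y] swap r/2=27/9973: DF=(1 − 27/9973·(0))/(1+27/9973) = 9973/10000 ≈ 0.997300
step 2 [1y] swap r/2=301/19672: DF=(1 − 301/19672·(0.997300))/(1+301/19672) = 9699/10000 ≈ 0.969900
step 3 [1.5y] swap r/2=321/14515: DF=(1 − 321/14515·(0.997300+0.969900))/(1+321/14515) = 4679/5000 ≈ 0.935800
step 4 [2y] zero: DF = P = 4477/5000 ≈ 0.895400

1 1/2 9973/10000
2 1 9699/10000
3 3/2 4679/5000
4 2 4477/5000
f(0.5y,1.5y) = ((9973/10000)/(4679/5000) − 1)/(1) = 615/9358 ≈ 6.5719%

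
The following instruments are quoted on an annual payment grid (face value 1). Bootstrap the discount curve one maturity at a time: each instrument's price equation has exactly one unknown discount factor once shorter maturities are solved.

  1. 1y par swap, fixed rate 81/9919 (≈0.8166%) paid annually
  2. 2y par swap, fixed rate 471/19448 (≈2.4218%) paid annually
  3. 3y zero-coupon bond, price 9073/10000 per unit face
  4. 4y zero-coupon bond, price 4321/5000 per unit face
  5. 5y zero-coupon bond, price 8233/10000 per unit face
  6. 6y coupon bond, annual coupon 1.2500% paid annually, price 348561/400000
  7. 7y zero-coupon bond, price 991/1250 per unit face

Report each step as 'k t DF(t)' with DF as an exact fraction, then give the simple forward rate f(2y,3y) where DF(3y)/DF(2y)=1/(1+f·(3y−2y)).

1 1 9919/10000
2 2 9529/10000
3 3 9073/10000
4 4 4321/5000
5 5 8233/10000
6 6 4023/5000
7 7 991/1250
f(2y,3y) = ((9529/10000)/(9073/10000) − 1)/(1) = 456/9073 ≈ 5.0259%

step 1 [1y] swap r/1=81/9919: DF=(1 − 81/9919·(0))/(1+81/9919) = 9919/10000 ≈ 0.991900
step 2 [2y] swap r/1=471/19448: DF=(1 − 471/19448·(0.991900))/(1+471/19448) = 9529/10000 ≈ 0.952900
step 3 [3y] zero: DF = P = 9073/10000 ≈ 0.907300
step 4 [4y] zero: DF = P = 4321/5000 ≈ 0.864200
step 5 [5y] zero: DF = P = 8233/10000 ≈ 0.823300
step 6 [6y] bond c/1=1/80: DF=(348561/400000 − 1/80·(0.991900+0.952900+0.907300+0.864200+0.823300))/(1+1/80) = 4023/5000 ≈ 0.804600
step 7 [7y] zero: DF = P = 991/1250 ≈ 0.792800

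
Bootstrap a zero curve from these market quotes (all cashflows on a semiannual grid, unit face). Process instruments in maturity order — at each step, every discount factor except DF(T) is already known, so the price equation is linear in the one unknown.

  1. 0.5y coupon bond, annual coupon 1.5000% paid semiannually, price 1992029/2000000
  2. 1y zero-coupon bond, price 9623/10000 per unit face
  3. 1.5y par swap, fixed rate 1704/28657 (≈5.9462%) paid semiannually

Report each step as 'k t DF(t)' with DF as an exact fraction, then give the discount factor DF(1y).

1 1/2 4943/5000
2 1 9623/10000
3 3/2 2287/2500
DF(1y) = 9623/10000 ≈ 0.962300

step 1 [0.5y] bond c/2=3/400: DF=(1992029/2000000 − 3/400·(0))/(1+3/400) = 4943/5000 ≈ 0.988600
step 2 [1y] zero: DF = P = 9623/10000 ≈ 0.962300
step 3 [1.5y] swap r/2=852/28657: DF=(1 − 852/28657·(0.988600+0.962300))/(1+852/28657) = 2287/2500 ≈ 0.914800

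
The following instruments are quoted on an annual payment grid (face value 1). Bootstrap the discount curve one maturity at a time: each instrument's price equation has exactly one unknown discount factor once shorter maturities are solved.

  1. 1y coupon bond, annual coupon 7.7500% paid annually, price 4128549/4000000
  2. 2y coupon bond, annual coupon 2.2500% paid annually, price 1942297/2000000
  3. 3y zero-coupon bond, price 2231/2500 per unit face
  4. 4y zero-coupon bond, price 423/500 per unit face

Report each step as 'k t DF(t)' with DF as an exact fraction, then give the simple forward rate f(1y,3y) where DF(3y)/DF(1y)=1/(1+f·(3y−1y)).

1 1 9579/10000
2 2 9287/10000
3 3 2231/2500
4 4 423/500
f(1y,3y) = ((9579/10000)/(2231/2500) − 1)/(2) = 655/17848 ≈ 3.6699%

step 1 [1y] bond c/1=31/400: DF=(4128549/4000000 − 31/400·(0))/(1+31/400) = 9579/10000 ≈ 0.957900
step 2 [2y] bond c/1=9/400: DF=(1942297/2000000 − 9/400·(0.957900))/(1+9/400) = 9287/10000 ≈ 0.928700
step 3 [3y] zero: DF = P = 2231/2500 ≈ 0.892400
step 4 [4y] zero: DF = P = 423/500 ≈ 0.846000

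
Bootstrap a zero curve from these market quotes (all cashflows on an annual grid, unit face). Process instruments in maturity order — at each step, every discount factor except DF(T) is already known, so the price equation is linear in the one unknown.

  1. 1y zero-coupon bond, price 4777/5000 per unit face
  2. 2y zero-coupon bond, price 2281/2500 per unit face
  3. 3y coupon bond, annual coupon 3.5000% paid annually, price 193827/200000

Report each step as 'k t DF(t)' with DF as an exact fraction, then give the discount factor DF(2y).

1 1 4777/5000
2 2 2281/2500
3 3 2183/2500
DF(2y) = 2281/2500 ≈ 0.912400

step 1 [1y] zero: DF = P = 4777/5000 ≈ 0.955400
step 2 [2y] zero: DF = P = 2281/2500 ≈ 0.912400
step 3 [3y] bond c/1=7/200: DF=(193827/200000 − 7/200·(0.955400+0.912400))/(1+7/200) = 2183/2500 ≈ 0.873200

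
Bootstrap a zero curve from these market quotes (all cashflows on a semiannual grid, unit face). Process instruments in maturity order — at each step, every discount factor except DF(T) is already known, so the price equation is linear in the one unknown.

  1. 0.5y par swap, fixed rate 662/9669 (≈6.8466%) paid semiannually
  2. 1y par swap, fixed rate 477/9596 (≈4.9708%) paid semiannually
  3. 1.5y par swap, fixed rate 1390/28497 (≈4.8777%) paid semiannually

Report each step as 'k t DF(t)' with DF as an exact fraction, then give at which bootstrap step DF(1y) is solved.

step 1 [0.5y] swap r/2=331/9669: DF=(1 − 331/9669·(0))/(1+331/9669) = 9669/10000 ≈ 0.966900
step 2 [1y] swap r/2=477/19192: DF=(1 − 477/19192·(0.966900))/(1+477/19192) = 9523/10000 ≈ 0.952300
step 3 [1.5y] swap r/2=695/28497: DF=(1 − 695/28497·(0.966900+0.952300))/(1+695/28497) = 1861/2000 ≈ 0.930500

1 1/2 9669/10000
2 1 9523/10000
3 3/2 1861/2000
DF(1y) is solved at step 2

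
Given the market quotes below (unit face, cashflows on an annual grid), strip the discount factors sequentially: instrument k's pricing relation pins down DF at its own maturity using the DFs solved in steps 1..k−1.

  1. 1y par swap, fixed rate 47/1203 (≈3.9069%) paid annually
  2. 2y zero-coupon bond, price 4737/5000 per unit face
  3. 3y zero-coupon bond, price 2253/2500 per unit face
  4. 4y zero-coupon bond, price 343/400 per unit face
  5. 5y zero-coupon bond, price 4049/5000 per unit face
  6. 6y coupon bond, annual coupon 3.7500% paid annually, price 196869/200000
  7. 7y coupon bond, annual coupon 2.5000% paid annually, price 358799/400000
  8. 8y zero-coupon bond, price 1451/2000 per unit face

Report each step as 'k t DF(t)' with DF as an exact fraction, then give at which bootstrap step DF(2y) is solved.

step 1 [1y] swap r/1=47/1203: DF=(1 − 47/1203·(0))/(1+47/1203) = 1203/1250 ≈ 0.962400
step 2 [2y] zero: DF = P = 4737/5000 ≈ 0.947400
step 3 [3y] zero: DF = P = 2253/2500 ≈ 0.901200
step 4 [4y] zero: DF = P = 343/400 ≈ 0.857500
step 5 [5y] zero: DF = P = 4049/5000 ≈ 0.809800
step 6 [6y] bond c/1=3/80: DF=(196869/200000 − 3/80·(0.962400+0.947400+0.901200+0.857500+0.809800))/(1+3/80) = 7869/10000 ≈ 0.786900
step 7 [7y] bond c/1=1/40: DF=(358799/400000 − 1/40·(0.962400+0.947400+0.901200+0.857500+0.809800+0.786900))/(1+1/40) = 7467/10000 ≈ 0.746700
step 8 [8y] zero: DF = P = 1451/2000 ≈ 0.725500

1 1 1203/1250
2 2 4737/5000
3 3 2253/2500
4 4 343/400
5 5 4049/5000
6 6 7869/10000
7 7 7467/10000
8 8 1451/2000
DF(2y) is solved at step 2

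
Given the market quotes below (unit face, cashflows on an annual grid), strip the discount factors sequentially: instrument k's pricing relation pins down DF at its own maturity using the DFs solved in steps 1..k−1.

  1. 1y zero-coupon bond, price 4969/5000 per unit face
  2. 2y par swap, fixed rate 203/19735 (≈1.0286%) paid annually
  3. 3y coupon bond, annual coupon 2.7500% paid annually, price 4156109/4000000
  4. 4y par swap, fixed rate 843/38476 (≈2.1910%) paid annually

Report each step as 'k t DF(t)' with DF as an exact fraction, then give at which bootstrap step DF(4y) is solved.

1 1 4969/5000
2 2 9797/10000
3 3 599/625
4 4 9157/10000
DF(4y) is solved at step 4

step 1 [1y] zero: DF = P = 4969/5000 ≈ 0.993800
step 2 [2y] swap r/1=203/19735: DF=(1 − 203/19735·(0.993800))/(1+203/19735) = 9797/10000 ≈ 0.979700
step 3 [3y] bond c/1=11/400: DF=(4156109/4000000 − 11/400·(0.993800+0.979700))/(1+11/400) = 599/625 ≈ 0.958400
step 4 [4y] swap r/1=843/38476: DF=(1 − 843/38476·(0.993800+0.979700+0.958400))/(1+843/38476) = 9157/10000 ≈ 0.915700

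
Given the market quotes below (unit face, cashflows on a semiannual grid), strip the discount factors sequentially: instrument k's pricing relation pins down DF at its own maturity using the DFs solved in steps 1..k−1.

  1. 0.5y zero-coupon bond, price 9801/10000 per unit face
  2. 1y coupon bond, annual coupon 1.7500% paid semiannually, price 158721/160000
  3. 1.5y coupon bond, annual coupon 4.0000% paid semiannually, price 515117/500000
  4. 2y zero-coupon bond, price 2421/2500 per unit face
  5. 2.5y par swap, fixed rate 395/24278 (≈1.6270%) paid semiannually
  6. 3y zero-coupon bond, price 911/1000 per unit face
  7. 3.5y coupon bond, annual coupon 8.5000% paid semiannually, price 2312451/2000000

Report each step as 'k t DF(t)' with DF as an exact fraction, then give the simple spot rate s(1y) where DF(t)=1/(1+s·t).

step 1 [0.5y] zero: DF = P = 9801/10000 ≈ 0.980100
step 2 [1y] bond c/2=7/800: DF=(158721/160000 − 7/800·(0.980100))/(1+7/800) = 9749/10000 ≈ 0.974900
step 3 [1.5y] bond c/2=1/50: DF=(515117/500000 − 1/50·(0.980100+0.974900))/(1+1/50) = 9717/10000 ≈ 0.971700
step 4 [2y] zero: DF = P = 2421/2500 ≈ 0.968400
step 5 [2.5y] swap r/2=395/48556: DF=(1 − 395/48556·(0.980100+0.974900+0.971700+0.968400))/(1+395/48556) = 1921/2000 ≈ 0.960500
step 6 [3y] zero: DF = P = 911/1000 ≈ 0.911000
step 7 [3.5y] bond c/2=17/400: DF=(2312451/2000000 − 17/400·(0.980100+0.974900+0.971700+0.968400+0.960500+0.911000))/(1+17/400) = 437/500 ≈ 0.874000

1 1/2 9801/10000
2 1 9749/10000
3 3/2 9717/10000
4 2 2421/2500
5 5/2 1921/2000
6 3 911/1000
7 7/2 437/500
s(1y) = (1/(9749/10000) − 1)/(1) = 251/9749 ≈ 2.5746%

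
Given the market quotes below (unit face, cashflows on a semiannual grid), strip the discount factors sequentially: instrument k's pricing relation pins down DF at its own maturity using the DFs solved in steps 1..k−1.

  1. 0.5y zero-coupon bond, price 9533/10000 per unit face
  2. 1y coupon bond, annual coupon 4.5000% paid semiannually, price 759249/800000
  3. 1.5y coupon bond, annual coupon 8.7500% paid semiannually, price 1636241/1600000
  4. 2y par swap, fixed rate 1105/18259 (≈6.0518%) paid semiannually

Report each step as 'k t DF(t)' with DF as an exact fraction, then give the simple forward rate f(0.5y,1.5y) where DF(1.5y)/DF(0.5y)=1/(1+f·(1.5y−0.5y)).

1 1/2 9533/10000
2 1 567/625
3 3/2 4509/5000
4 2 1779/2000
f(0.5y,1.5y) = ((9533/10000)/(4509/5000) − 1)/(1) = 515/9018 ≈ 5.7108%

step 1 [0.5y] zero: DF = P = 9533/10000 ≈ 0.953300
step 2 [1y] bond c/2=9/400: DF=(759249/800000 − 9/400·(0.953300))/(1+9/400) = 567/625 ≈ 0.907200
step 3 [1.5y] bond c/2=7/160: DF=(1636241/1600000 − 7/160·(0.953300+0.907200))/(1+7/160) = 4509/5000 ≈ 0.901800
step 4 [2y] swap r/2=1105/36518: DF=(1 − 1105/36518·(0.953300+0.907200+0.901800))/(1+1105/36518) = 1779/2000 ≈ 0.889500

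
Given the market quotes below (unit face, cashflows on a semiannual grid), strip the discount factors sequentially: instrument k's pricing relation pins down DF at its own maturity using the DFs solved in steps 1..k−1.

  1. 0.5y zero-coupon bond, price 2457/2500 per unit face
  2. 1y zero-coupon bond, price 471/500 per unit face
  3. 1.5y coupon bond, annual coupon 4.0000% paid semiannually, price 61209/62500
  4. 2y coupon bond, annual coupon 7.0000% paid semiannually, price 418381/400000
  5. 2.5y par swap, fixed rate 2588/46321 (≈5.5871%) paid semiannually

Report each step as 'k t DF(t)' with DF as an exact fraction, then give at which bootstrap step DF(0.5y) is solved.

1 1/2 2457/2500
2 1 471/500
3 3/2 1153/1250
4 2 9143/10000
5 5/2 4353/5000
DF(0.5y) is solved at step 1

step 1 [0.5y] zero: DF = P = 2457/2500 ≈ 0.982800
step 2 [1y] zero: DF = P = 471/500 ≈ 0.942000
step 3 [1.5y] bond c/2=1/50: DF=(61209/62500 − 1/50·(0.982800+0.942000))/(1+1/50) = 1153/1250 ≈ 0.922400
step 4 [2y] bond c/2=7/200: DF=(418381/400000 − 7/200·(0.982800+0.942000+0.922400))/(1+7/200) = 9143/10000 ≈ 0.914300
step 5 [2.5y] swap r/2=1294/46321: DF=(1 − 1294/46321·(0.982800+0.942000+0.922400+0.914300))/(1+1294/46321) = 4353/5000 ≈ 0.870600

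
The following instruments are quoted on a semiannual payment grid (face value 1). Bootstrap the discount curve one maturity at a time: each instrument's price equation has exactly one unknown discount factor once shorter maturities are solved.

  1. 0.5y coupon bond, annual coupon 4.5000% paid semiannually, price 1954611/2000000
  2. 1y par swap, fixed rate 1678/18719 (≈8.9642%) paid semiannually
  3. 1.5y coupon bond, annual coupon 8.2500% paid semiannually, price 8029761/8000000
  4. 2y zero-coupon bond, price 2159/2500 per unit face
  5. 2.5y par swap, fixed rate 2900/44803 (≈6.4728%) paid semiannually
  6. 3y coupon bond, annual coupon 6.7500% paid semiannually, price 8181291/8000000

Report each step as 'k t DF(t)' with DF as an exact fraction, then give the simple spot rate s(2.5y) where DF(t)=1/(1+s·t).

step 1 [0.5y] bond c/2=9/400: DF=(1954611/2000000 − 9/400·(0))/(1+9/400) = 4779/5000 ≈ 0.955800
step 2 [1y] swap r/2=839/18719: DF=(1 − 839/18719·(0.955800))/(1+839/18719) = 9161/10000 ≈ 0.916100
step 3 [1.5y] bond c/2=33/800: DF=(8029761/8000000 − 33/800·(0.955800+0.916100))/(1+33/800) = 4449/5000 ≈ 0.889800
step 4 [2y] zero: DF = P = 2159/2500 ≈ 0.863600
step 5 [2.5y] swap r/2=1450/44803: DF=(1 − 1450/44803·(0.955800+0.916100+0.889800+0.863600))/(1+1450/44803) = 171/200 ≈ 0.855000
step 6 [3y] bond c/2=27/800: DF=(8181291/8000000 − 27/800·(0.955800+0.916100+0.889800+0.863600+0.855000))/(1+27/800) = 843/1000 ≈ 0.843000

1 1/2 4779/5000
2 1 9161/10000
3 3/2 4449/5000
4 2 2159/2500
5 5/2 171/200
6 3 843/1000
s(2.5y) = (1/(171/200) − 1)/(5/2) = 58/855 ≈ 6.7836%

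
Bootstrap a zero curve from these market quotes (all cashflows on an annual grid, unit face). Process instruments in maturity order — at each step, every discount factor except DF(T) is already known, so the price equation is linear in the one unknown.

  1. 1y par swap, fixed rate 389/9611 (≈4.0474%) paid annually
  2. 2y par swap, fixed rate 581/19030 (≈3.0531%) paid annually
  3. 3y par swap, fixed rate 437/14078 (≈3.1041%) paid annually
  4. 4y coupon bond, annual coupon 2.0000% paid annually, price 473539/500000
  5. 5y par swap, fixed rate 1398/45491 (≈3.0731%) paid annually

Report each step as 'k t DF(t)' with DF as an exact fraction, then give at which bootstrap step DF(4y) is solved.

1 1 9611/10000
2 2 9419/10000
3 3 4563/5000
4 4 8733/10000
5 5 4301/5000
DF(4y) is solved at step 4

step 1 [1y] swap r/1=389/9611: DF=(1 − 389/9611·(0))/(1+389/9611) = 9611/10000 ≈ 0.961100
step 2 [2y] swap r/1=581/19030: DF=(1 − 581/19030·(0.961100))/(1+581/19030) = 9419/10000 ≈ 0.941900
step 3 [3y] swap r/1=437/14078: DF=(1 − 437/14078·(0.961100+0.941900))/(1+437/14078) = 4563/5000 ≈ 0.912600
step 4 [4y] bond c/1=1/50: DF=(473539/500000 − 1/50·(0.961100+0.941900+0.912600))/(1+1/50) = 8733/10000 ≈ 0.873300
step 5 [5y] swap r/1=1398/45491: DF=(1 − 1398/45491·(0.961100+0.941900+0.912600+0.873300))/(1+1398/45491) = 4301/5000 ≈ 0.860200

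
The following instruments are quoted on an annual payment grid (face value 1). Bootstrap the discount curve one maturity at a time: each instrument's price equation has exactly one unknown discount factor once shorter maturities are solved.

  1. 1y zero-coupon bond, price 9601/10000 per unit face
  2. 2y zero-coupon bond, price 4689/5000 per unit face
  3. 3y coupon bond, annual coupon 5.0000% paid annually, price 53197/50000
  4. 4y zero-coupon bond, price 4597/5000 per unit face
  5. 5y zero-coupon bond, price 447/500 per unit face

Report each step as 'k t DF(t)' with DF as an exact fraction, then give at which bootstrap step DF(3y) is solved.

step 1 [1y] zero: DF = P = 9601/10000 ≈ 0.960100
step 2 [2y] zero: DF = P = 4689/5000 ≈ 0.937800
step 3 [3y] bond c/1=1/20: DF=(53197/50000 − 1/20·(0.960100+0.937800))/(1+1/20) = 9229/10000 ≈ 0.922900
step 4 [4y] zero: DF = P = 4597/5000 ≈ 0.919400
step 5 [5y] zero: DF = P = 447/500 ≈ 0.894000

1 1 9601/10000
2 2 4689/5000
3 3 9229/10000
4 4 4597/5000
5 5 447/500
DF(3y) is solved at step 3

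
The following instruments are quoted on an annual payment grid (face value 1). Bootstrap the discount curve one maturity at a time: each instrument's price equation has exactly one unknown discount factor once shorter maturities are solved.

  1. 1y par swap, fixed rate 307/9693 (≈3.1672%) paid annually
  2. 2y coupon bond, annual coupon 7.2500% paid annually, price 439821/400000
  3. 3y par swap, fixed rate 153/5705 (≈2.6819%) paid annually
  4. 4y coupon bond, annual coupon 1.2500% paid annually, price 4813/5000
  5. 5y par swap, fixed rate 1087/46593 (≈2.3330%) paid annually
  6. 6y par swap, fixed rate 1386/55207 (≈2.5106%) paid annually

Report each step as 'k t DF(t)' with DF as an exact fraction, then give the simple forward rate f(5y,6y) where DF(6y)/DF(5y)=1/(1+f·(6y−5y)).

step 1 [1y] swap r/1=307/9693: DF=(1 − 307/9693·(0))/(1+307/9693) = 9693/10000 ≈ 0.969300
step 2 [2y] bond c/1=29/400: DF=(439821/400000 − 29/400·(0.969300))/(1+29/400) = 9597/10000 ≈ 0.959700
step 3 [3y] swap r/1=153/5705: DF=(1 − 153/5705·(0.969300+0.959700))/(1+153/5705) = 1847/2000 ≈ 0.923500
step 4 [4y] bond c/1=1/80: DF=(4813/5000 − 1/80·(0.969300+0.959700+0.923500))/(1+1/80) = 1831/2000 ≈ 0.915500
step 5 [5y] swap r/1=1087/46593: DF=(1 − 1087/46593·(0.969300+0.959700+0.923500+0.915500))/(1+1087/46593) = 8913/10000 ≈ 0.891300
step 6 [6y] swap r/1=1386/55207: DF=(1 − 1386/55207·(0.969300+0.959700+0.923500+0.915500+0.891300))/(1+1386/55207) = 4307/5000 ≈ 0.861400

1 1 9693/10000
2 2 9597/10000
3 3 1847/2000
4 4 1831/2000
5 5 8913/10000
6 6 4307/5000
f(5y,6y) = ((8913/10000)/(4307/5000) − 1)/(1) = 299/8614 ≈ 3.4711%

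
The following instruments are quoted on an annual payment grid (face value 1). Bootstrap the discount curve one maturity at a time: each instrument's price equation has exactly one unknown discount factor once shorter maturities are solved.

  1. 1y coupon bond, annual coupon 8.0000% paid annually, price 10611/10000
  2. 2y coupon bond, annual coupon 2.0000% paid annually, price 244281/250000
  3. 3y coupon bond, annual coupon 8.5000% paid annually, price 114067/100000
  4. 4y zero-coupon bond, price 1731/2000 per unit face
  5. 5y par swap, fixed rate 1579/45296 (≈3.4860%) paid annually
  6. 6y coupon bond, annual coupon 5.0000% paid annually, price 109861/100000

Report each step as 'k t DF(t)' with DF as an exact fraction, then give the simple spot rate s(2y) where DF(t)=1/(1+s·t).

1 1 393/400
2 2 9387/10000
3 3 563/625
4 4 1731/2000
5 5 8421/10000
6 6 4153/5000
s(2y) = (1/(9387/10000) − 1)/(2) = 613/18774 ≈ 3.2652%

step 1 [1y] bond c/1=2/25: DF=(10611/10000 − 2/25·(0))/(1+2/25) = 393/400 ≈ 0.982500
step 2 [2y] bond c/1=1/50: DF=(244281/250000 − 1/50·(0.982500))/(1+1/50) = 9387/10000 ≈ 0.938700
step 3 [3y] bond c/1=17/200: DF=(114067/100000 − 17/200·(0.982500+0.938700))/(1+17/200) = 563/625 ≈ 0.900800
step 4 [4y] zero: DF = P = 1731/2000 ≈ 0.865500
step 5 [5y] swap r/1=1579/45296: DF=(1 − 1579/45296·(0.982500+0.938700+0.900800+0.865500))/(1+1579/45296) = 8421/10000 ≈ 0.842100
step 6 [6y] bond c/1=1/20: DF=(109861/100000 − 1/20·(0.982500+0.938700+0.900800+0.865500+0.842100))/(1+1/20) = 4153/5000 ≈ 0.830600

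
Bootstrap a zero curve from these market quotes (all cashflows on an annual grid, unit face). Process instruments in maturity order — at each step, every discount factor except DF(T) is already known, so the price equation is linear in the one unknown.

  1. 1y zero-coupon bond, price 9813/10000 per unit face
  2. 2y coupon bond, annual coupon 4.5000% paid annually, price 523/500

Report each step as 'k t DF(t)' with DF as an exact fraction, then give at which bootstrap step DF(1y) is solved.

step 1 [1y] zero: DF = P = 9813/10000 ≈ 0.981300
step 2 [2y] bond c/1=9/200: DF=(523/500 − 9/200·(0.981300))/(1+9/200) = 9587/10000 ≈ 0.958700

1 1 9813/10000
2 2 9587/10000
DF(1y) is solved at step 1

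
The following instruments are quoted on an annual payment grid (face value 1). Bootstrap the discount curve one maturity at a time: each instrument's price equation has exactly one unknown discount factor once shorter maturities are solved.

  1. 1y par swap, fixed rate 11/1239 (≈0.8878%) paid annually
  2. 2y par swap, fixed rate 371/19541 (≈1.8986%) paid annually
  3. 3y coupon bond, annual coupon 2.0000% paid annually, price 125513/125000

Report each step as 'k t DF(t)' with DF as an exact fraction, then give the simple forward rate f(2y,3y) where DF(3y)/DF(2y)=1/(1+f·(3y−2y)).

1 1 1239/1250
2 2 9629/10000
3 3 9461/10000
f(2y,3y) = ((9629/10000)/(9461/10000) − 1)/(1) = 168/9461 ≈ 1.7757%

step 1 [1y] swap r/1=11/1239: DF=(1 − 11/1239·(0))/(1+11/1239) = 1239/1250 ≈ 0.991200
step 2 [2y] swap r/1=371/19541: DF=(1 − 371/19541·(0.991200))/(1+371/19541) = 9629/10000 ≈ 0.962900
step 3 [3y] bond c/1=1/50: DF=(125513/125000 − 1/50·(0.991200+0.962900))/(1+1/50) = 9461/10000 ≈ 0.946100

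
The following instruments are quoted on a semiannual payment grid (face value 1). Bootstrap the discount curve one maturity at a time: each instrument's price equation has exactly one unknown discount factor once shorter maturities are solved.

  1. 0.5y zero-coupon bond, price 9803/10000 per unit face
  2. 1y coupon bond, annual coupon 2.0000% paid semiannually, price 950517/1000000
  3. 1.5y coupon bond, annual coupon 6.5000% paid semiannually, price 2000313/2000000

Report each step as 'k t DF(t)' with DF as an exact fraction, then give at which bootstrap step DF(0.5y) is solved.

1 1/2 9803/10000
2 1 4657/5000
3 3/2 1817/2000
DF(0.5y) is solved at step 1

step 1 [0.5y] zero: DF = P = 9803/10000 ≈ 0.980300
step 2 [1y] bond c/2=1/100: DF=(950517/1000000 − 1/100·(0.980300))/(1+1/100) = 4657/5000 ≈ 0.931400
step 3 [1.5y] bond c/2=13/400: DF=(2000313/2000000 − 13/400·(0.980300+0.931400))/(1+13/400) = 1817/2000 ≈ 0.908500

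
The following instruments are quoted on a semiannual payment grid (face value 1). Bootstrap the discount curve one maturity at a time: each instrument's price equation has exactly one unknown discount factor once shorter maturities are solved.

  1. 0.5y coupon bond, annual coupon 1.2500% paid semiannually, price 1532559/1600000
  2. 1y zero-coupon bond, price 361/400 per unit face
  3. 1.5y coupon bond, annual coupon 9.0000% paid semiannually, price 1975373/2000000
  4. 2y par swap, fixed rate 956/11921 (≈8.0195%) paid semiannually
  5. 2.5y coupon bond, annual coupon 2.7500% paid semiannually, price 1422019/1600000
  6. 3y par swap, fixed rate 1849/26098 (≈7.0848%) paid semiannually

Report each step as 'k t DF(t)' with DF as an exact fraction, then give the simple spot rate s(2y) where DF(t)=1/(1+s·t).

1 1/2 9519/10000
2 1 361/400
3 3/2 8653/10000
4 2 4283/5000
5 5/2 4141/5000
6 3 8151/10000
s(2y) = (1/(4283/5000) − 1)/(2) = 717/8566 ≈ 8.3703%

step 1 [0.5y] bond c/2=1/160: DF=(1532559/1600000 − 1/160·(0))/(1+1/160) = 9519/10000 ≈ 0.951900
step 2 [1y] zero: DF = P = 361/400 ≈ 0.902500
step 3 [1.5y] bond c/2=9/200: DF=(1975373/2000000 − 9/200·(0.951900+0.902500))/(1+9/200) = 8653/10000 ≈ 0.865300
step 4 [2y] swap r/2=478/11921: DF=(1 − 478/11921·(0.951900+0.902500+0.865300))/(1+478/11921) = 4283/5000 ≈ 0.856600
step 5 [2.5y] bond c/2=11/800: DF=(1422019/1600000 − 11/800·(0.951900+0.902500+0.865300+0.856600))/(1+11/800) = 4141/5000 ≈ 0.828200
step 6 [3y] swap r/2=1849/52196: DF=(1 − 1849/52196·(0.951900+0.902500+0.865300+0.856600+0.828200))/(1+1849/52196) = 8151/10000 ≈ 0.815100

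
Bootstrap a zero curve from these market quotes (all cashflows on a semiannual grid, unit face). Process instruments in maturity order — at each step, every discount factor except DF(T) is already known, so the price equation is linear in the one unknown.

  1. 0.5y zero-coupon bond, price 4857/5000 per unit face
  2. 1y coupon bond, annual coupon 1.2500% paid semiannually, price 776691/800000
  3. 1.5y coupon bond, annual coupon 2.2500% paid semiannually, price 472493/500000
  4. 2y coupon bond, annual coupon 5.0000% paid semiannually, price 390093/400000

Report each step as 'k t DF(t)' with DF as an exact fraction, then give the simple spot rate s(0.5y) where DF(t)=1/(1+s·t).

step 1 [0.5y] zero: DF = P = 4857/5000 ≈ 0.971400
step 2 [1y] bond c/2=1/160: DF=(776691/800000 − 1/160·(0.971400))/(1+1/160) = 2397/2500 ≈ 0.958800
step 3 [1.5y] bond c/2=9/800: DF=(472493/500000 − 9/800·(0.971400+0.958800))/(1+9/800) = 913/1000 ≈ 0.913000
step 4 [2y] bond c/2=1/40: DF=(390093/400000 − 1/40·(0.971400+0.958800+0.913000))/(1+1/40) = 8821/10000 ≈ 0.882100

1 1/2 4857/5000
2 1 2397/2500
3 3/2 913/1000
4 2 8821/10000
s(0.5y) = (1/(4857/5000) − 1)/(1/2) = 286/4857 ≈ 5.8884%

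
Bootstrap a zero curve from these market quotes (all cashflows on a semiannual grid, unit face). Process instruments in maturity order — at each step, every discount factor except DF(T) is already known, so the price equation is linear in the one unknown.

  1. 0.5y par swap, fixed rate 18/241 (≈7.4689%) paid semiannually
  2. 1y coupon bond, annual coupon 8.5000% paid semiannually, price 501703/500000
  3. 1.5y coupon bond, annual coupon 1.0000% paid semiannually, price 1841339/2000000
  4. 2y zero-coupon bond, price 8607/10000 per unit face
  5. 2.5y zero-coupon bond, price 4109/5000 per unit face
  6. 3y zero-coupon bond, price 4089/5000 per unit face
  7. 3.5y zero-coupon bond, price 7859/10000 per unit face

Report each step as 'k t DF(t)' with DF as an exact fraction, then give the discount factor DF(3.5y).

1 1/2 241/250
2 1 577/625
3 3/2 9067/10000
4 2 8607/10000
5 5/2 4109/5000
6 3 4089/5000
7 7/2 7859/10000
DF(3.5y) = 7859/10000 ≈ 0.785900

step 1 [0.5y] swap r/2=9/241: DF=(1 − 9/241·(0))/(1+9/241) = 241/250 ≈ 0.964000
step 2 [1y] bond c/2=17/400: DF=(501703/500000 − 17/400·(0.964000))/(1+17/400) = 577/625 ≈ 0.923200
step 3 [1.5y] bond c/2=1/200: DF=(1841339/2000000 − 1/200·(0.964000+0.923200))/(1+1/200) = 9067/10000 ≈ 0.906700
step 4 [2y] zero: DF = P = 8607/10000 ≈ 0.860700
step 5 [2.5y] zero: DF = P = 4109/5000 ≈ 0.821800
step 6 [3y] zero: DF = P = 4089/5000 ≈ 0.817800
step 7 [3.5y] zero: DF = P = 7859/10000 ≈ 0.785900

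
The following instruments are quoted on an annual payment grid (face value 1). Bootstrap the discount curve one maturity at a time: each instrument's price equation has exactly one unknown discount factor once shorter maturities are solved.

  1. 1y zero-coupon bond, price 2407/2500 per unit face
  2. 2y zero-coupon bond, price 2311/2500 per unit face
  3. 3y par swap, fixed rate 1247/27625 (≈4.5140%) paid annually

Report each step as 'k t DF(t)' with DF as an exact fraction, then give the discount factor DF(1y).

step 1 [1y] zero: DF = P = 2407/2500 ≈ 0.962800
step 2 [2y] zero: DF = P = 2311/2500 ≈ 0.924400
step 3 [3y] swap r/1=1247/27625: DF=(1 − 1247/27625·(0.962800+0.924400))/(1+1247/27625) = 8753/10000 ≈ 0.875300

1 1 2407/2500
2 2 2311/2500
3 3 8753/10000
DF(1y) = 2407/2500 ≈ 0.962800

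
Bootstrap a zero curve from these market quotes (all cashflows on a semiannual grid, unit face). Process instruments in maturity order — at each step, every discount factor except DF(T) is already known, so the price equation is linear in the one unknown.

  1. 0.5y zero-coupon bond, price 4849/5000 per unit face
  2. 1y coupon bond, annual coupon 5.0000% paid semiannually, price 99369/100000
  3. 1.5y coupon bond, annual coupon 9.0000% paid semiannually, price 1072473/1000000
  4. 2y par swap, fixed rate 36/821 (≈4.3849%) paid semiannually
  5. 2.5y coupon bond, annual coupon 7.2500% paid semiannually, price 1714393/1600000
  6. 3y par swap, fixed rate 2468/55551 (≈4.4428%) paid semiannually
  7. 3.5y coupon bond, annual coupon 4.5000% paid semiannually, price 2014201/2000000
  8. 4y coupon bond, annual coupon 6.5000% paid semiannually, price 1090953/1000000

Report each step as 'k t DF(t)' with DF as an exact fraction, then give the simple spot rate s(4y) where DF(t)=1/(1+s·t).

1 1/2 4849/5000
2 1 4729/5000
3 3/2 4719/5000
4 2 2293/2500
5 5/2 9019/10000
6 3 4383/5000
7 7/2 8627/10000
8 4 4273/5000
s(4y) = (1/(4273/5000) − 1)/(4) = 727/17092 ≈ 4.2535%

step 1 [0.5y] zero: DF = P = 4849/5000 ≈ 0.969800
step 2 [1y] bond c/2=1/40: DF=(99369/100000 − 1/40·(0.969800))/(1+1/40) = 4729/5000 ≈ 0.945800
step 3 [1.5y] bond c/2=9/200: DF=(1072473/1000000 − 9/200·(0.969800+0.945800))/(1+9/200) = 4719/5000 ≈ 0.943800
step 4 [2y] swap r/2=18/821: DF=(1 − 18/821·(0.969800+0.945800+0.943800))/(1+18/821) = 2293/2500 ≈ 0.917200
step 5 [2.5y] bond c/2=29/800: DF=(1714393/1600000 − 29/800·(0.969800+0.945800+0.943800+0.917200))/(1+29/800) = 9019/10000 ≈ 0.901900
step 6 [3y] swap r/2=1234/55551: DF=(1 − 1234/55551·(0.969800+0.945800+0.943800+0.917200+0.901900))/(1+1234/55551) = 4383/5000 ≈ 0.876600
step 7 [3.5y] bond c/2=9/400: DF=(2014201/2000000 − 9/400·(0.969800+0.945800+0.943800+0.917200+0.901900+0.876600))/(1+9/400) = 8627/10000 ≈ 0.862700
step 8 [4y] bond c/2=13/400: DF=(1090953/1000000 − 13/400·(0.969800+0.945800+0.943800+0.917200+0.901900+0.876600+0.862700))/(1+13/400) = 4273/5000 ≈ 0.854600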